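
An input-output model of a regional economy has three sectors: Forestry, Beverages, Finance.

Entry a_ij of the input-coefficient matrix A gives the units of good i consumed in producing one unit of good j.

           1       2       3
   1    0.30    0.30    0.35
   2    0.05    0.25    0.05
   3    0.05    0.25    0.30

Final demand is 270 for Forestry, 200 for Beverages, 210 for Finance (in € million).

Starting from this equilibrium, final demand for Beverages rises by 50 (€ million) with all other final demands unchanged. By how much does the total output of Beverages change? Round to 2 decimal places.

Δx_2 = 71.59

I − A =
  [   0.70    -0.30    -0.35]
  [  -0.05     0.75    -0.05]
  [  -0.05    -0.25     0.70]
Cofactors of I−A, C_ij = (−1)^(i+j)·(minor ij) (rows/columns in the sector order above):
  C_11 = (0.75)(0.70) − (-0.05)(-0.25) = 0.5125
  C_12 = −[(-0.05)(0.70) − (-0.05)(-0.05)] = 0.0375
  C_13 = (-0.05)(-0.25) − (0.75)(-0.05) = 0.0500
  C_21 = −[(-0.30)(0.70) − (-0.35)(-0.25)] = 0.2975
  C_22 = (0.70)(0.70) − (-0.35)(-0.05) = 0.4725
  C_23 = −[(0.70)(-0.25) − (-0.30)(-0.05)] = 0.1900
  C_31 = (-0.30)(-0.05) − (-0.35)(0.75) = 0.2775
  C_32 = −[(0.70)(-0.05) − (-0.35)(-0.05)] = 0.0525
  C_33 = (0.70)(0.75) − (-0.30)(-0.05) = 0.5100
det(I−A) = Σ_j (I−A)_1j·C_1j = (0.70)(0.5125) + (-0.30)(0.0375) + (-0.35)(0.0500) = 0.3300
adj(I−A) = Cᵀ =
  [ 0.5125   0.2975   0.2775]
  [ 0.0375   0.4725   0.0525]
  [ 0.0500   0.1900   0.5100]
(I − A)⁻¹ = adj(I−A) / det(I−A) ≈
  [   1.5530     0.9015     0.8409]
  [   0.1136     1.4318     0.1591]
  [   0.1515     0.5758     1.5455]
Δx = (I − A)⁻¹ Δd with Δd having +50 in the Beverages component and 0 elsewhere.
So Δx_2 = L_22 · (+50), where L_22 = adj(I−A)_22 / det(I−A) = 0.4725 / 0.3300.
Δx_2 = 0.4725 × (+50) / 0.3300 = 23.625 / 0.3300 ≈ 71.59.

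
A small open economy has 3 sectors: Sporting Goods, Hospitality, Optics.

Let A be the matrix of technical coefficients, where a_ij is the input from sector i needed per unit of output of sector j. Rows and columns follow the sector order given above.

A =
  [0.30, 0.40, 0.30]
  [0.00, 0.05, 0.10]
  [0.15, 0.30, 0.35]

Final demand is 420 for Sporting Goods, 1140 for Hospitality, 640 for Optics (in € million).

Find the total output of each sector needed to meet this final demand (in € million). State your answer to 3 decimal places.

I − A =
  [   0.70    -0.40    -0.30]
  [   0.00     0.95    -0.10]
  [  -0.15    -0.30     0.65]
Cofactors of I−A, C_ij = (−1)^(i+j)·(minor ij) (rows/columns in the sector order above):
  C_11 = (0.95)(0.65) − (-0.10)(-0.30) = 0.5875
  C_12 = −[(0.00)(0.65) − (-0.10)(-0.15)] = 0.0150
  C_13 = (0.00)(-0.30) − (0.95)(-0.15) = 0.1425
  C_21 = −[(-0.40)(0.65) − (-0.30)(-0.30)] = 0.3500
  C_22 = (0.70)(0.65) − (-0.30)(-0.15) = 0.4100
  C_23 = −[(0.70)(-0.30) − (-0.40)(-0.15)] = 0.2700
  C_31 = (-0.40)(-0.10) − (-0.30)(0.95) = 0.3250
  C_32 = −[(0.70)(-0.10) − (-0.30)(0.00)] = 0.0700
  C_33 = (0.70)(0.95) − (-0.40)(0.00) = 0.6650
det(I−A) = Σ_j (I−A)_1j·C_1j = (0.70)(0.5875) + (-0.40)(0.0150) + (-0.30)(0.1425) = 0.3625
adj(I−A) = Cᵀ =
  [ 0.5875   0.3500   0.3250]
  [ 0.0150   0.4100   0.0700]
  [ 0.1425   0.2700   0.6650]
(I − A)⁻¹ = adj(I−A) / det(I−A) ≈
  [   1.6207     0.9655     0.8966]
  [   0.0414     1.1310     0.1931]
  [   0.3931     0.7448     1.8345]
x = (I − A)⁻¹ d = adj(I−A)·d / det(I−A), with det(I−A) = 0.3625:
  x_1 = (0.5875·420 + 0.3500·1140 + 0.3250·640) / 0.3625 = 853.75 / 0.3625 ≈ 2355.172
  x_2 = (0.0150·420 + 0.4100·1140 + 0.0700·640) / 0.3625 = 518.50 / 0.3625 ≈ 1430.345
  x_3 = (0.1425·420 + 0.2700·1140 + 0.6650·640) / 0.3625 = 793.25 / 0.3625 ≈ 2188.276

x_1 = 2355.172, x_2 = 1430.345, x_3 = 2188.276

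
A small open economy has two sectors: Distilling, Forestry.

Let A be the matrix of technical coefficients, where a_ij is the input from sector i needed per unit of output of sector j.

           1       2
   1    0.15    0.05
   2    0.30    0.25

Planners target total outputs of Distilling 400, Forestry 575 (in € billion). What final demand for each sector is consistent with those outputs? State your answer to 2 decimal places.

d_1 = 311.25, d_2 = 311.25

I − A =
  [   0.85    -0.05]
  [  -0.30     0.75]
d = (I − A) x:
  d_1 = (+0.85)·400 + (-0.05)·575 = 311.25
  d_2 = (-0.30)·400 + (+0.75)·575 = 311.25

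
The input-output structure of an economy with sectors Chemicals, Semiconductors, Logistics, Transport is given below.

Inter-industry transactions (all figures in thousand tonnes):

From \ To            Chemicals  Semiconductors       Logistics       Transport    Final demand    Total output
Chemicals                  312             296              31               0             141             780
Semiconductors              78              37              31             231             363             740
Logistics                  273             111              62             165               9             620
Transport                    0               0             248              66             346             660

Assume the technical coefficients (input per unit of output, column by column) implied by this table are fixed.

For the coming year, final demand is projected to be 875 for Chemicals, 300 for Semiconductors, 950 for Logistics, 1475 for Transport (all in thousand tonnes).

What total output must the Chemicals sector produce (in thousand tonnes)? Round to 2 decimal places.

x_C = 3076.45

Technical coefficients a_ij = z_ij / X_j:
  a_CC = 312/780 = 0.40, a_SC = 78/780 = 0.10, a_LC = 273/780 = 0.35, a_TC = 0/780 = 0.00
  a_CS = 296/740 = 0.40, a_SS = 37/740 = 0.05, a_LS = 111/740 = 0.15, a_TS = 0/740 = 0.00
  a_CL = 31/620 = 0.05, a_SL = 31/620 = 0.05, a_LL = 62/620 = 0.10, a_TL = 248/620 = 0.40
  a_CT = 0/660 = 0.00, a_ST = 231/660 = 0.35, a_LT = 165/660 = 0.25, a_TT = 66/660 = 0.10
I − A =
  [   0.60    -0.40    -0.05     0.00]
  [  -0.10     0.95    -0.05    -0.35]
  [  -0.35    -0.15     0.90    -0.25]
  [   0.00     0.00    -0.40     0.90]
Compute the cofactors C_ij = (−1)^(i+j)·(3×3 minor ij) of I−A; the adjugate is their transpose:
adj(I−A) = Cᵀ =
  [ 0.646750   0.290750   0.116750   0.145500]
  [ 0.135750   0.410250   0.115500   0.191625]
  [ 0.312750   0.207000   0.477000   0.213000]
  [ 0.139000   0.092000   0.212000   0.448125]
det(I−A) = Σ_j (I−A)_1j·C_1j = (0.60)(0.646750) + (-0.40)(0.135750) + (-0.05)(0.312750) + (0.00)(0.139000) = 0.3181125
(I − A)⁻¹ = adj(I−A) / det(I−A) ≈
  [   2.0331     0.9140     0.3670     0.4574]
  [   0.4267     1.2896     0.3631     0.6024]
  [   0.9831     0.6507     1.4995     0.6696]
  [   0.4370     0.2892     0.6664     1.4087]
x = (I − A)⁻¹ d = adj(I−A)·d / det(I−A), with det(I−A) = 0.3181125:
  x_C = (0.646750·875 + 0.290750·300 + 0.116750·950 + 0.145500·1475) / 0.3181125 = 978.65625 / 0.3181125 ≈ 3076.45
  x_S = (0.135750·875 + 0.410250·300 + 0.115500·950 + 0.191625·1475) / 0.3181125 = 634.228125 / 0.3181125 ≈ 1993.72
  x_L = (0.312750·875 + 0.207000·300 + 0.477000·950 + 0.213000·1475) / 0.3181125 = 1103.08125 / 0.3181125 ≈ 3467.58
  x_T = (0.139000·875 + 0.092000·300 + 0.212000·950 + 0.448125·1475) / 0.3181125 = 1011.609375 / 0.3181125 ≈ 3180.04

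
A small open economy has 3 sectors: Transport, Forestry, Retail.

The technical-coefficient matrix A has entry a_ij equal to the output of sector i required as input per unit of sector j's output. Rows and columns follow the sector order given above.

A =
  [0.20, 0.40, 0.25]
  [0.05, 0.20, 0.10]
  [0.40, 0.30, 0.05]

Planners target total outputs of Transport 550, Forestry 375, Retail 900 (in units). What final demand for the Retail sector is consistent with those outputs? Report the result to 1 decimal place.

d_R = 522.5

I − A =
  [   0.80    -0.40    -0.25]
  [  -0.05     0.80    -0.10]
  [  -0.40    -0.30     0.95]
d = (I − A) x:
  d_T = (+0.80)·550 + (-0.40)·375 + (-0.25)·900 = 65.0
  d_F = (-0.05)·550 + (+0.80)·375 + (-0.10)·900 = 182.5
  d_R = (-0.40)·550 + (-0.30)·375 + (+0.95)·900 = 522.5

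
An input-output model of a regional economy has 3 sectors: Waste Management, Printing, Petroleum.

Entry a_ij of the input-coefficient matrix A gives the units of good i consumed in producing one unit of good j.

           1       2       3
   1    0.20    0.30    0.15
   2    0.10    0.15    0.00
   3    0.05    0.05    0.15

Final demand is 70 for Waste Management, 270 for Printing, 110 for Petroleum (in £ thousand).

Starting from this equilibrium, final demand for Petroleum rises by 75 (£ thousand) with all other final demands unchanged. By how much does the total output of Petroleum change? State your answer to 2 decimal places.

I − A =
  [   0.80    -0.30    -0.15]
  [  -0.10     0.85     0.00]
  [  -0.05    -0.05     0.85]
Cofactors of I−A, C_ij = (−1)^(i+j)·(minor ij) (rows/columns in the sector order above):
  C_11 = (0.85)(0.85) − (0.00)(-0.05) = 0.7225
  C_12 = −[(-0.10)(0.85) − (0.00)(-0.05)] = 0.0850
  C_13 = (-0.10)(-0.05) − (0.85)(-0.05) = 0.0475
  C_21 = −[(-0.30)(0.85) − (-0.15)(-0.05)] = 0.2625
  C_22 = (0.80)(0.85) − (-0.15)(-0.05) = 0.6725
  C_23 = −[(0.80)(-0.05) − (-0.30)(-0.05)] = 0.0550
  C_31 = (-0.30)(0.00) − (-0.15)(0.85) = 0.1275
  C_32 = −[(0.80)(0.00) − (-0.15)(-0.10)] = 0.0150
  C_33 = (0.80)(0.85) − (-0.30)(-0.10) = 0.6500
det(I−A) = Σ_j (I−A)_1j·C_1j = (0.80)(0.7225) + (-0.30)(0.0850) + (-0.15)(0.0475) = 0.545375
adj(I−A) = Cᵀ =
  [ 0.7225   0.2625   0.1275]
  [ 0.0850   0.6725   0.0150]
  [ 0.0475   0.0550   0.6500]
(I − A)⁻¹ = adj(I−A) / det(I−A) ≈
  [   1.3248     0.4813     0.2338]
  [   0.1559     1.2331     0.0275]
  [   0.0871     0.1008     1.1918]
Δx = (I − A)⁻¹ Δd with Δd having +75 in the Petroleum component and 0 elsewhere.
So Δx_3 = L_33 · (+75), where L_33 = adj(I−A)_33 / det(I−A) = 0.6500 / 0.545375.
Δx_3 = 0.6500 × (+75) / 0.545375 = 48.75 / 0.545375 ≈ 89.39.

Δx_3 = 89.39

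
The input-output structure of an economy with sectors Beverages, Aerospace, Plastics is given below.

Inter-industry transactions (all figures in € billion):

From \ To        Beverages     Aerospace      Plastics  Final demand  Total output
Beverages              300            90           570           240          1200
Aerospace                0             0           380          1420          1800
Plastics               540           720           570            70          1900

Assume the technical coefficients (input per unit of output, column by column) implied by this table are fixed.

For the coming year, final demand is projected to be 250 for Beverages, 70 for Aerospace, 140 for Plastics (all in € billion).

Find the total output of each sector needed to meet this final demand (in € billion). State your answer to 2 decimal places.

Technical coefficients a_ij = z_ij / X_j:
  a_11 = 300/1200 = 0.25, a_21 = 0/1200 = 0.00, a_31 = 540/1200 = 0.45
  a_12 = 90/1800 = 0.05, a_22 = 0/1800 = 0.00, a_32 = 720/1800 = 0.40
  a_13 = 570/1900 = 0.30, a_23 = 380/1900 = 0.20, a_33 = 570/1900 = 0.30
I − A =
  [   0.75    -0.05    -0.30]
  [   0.00     1.00    -0.20]
  [  -0.45    -0.40     0.70]
Cofactors of I−A, C_ij = (−1)^(i+j)·(minor ij) (rows/columns in the sector order above):
  C_11 = (1.00)(0.70) − (-0.20)(-0.40) = 0.6200
  C_12 = −[(0.00)(0.70) − (-0.20)(-0.45)] = 0.0900
  C_13 = (0.00)(-0.40) − (1.00)(-0.45) = 0.4500
  C_21 = −[(-0.05)(0.70) − (-0.30)(-0.40)] = 0.1550
  C_22 = (0.75)(0.70) − (-0.30)(-0.45) = 0.3900
  C_23 = −[(0.75)(-0.40) − (-0.05)(-0.45)] = 0.3225
  C_31 = (-0.05)(-0.20) − (-0.30)(1.00) = 0.3100
  C_32 = −[(0.75)(-0.20) − (-0.30)(0.00)] = 0.1500
  C_33 = (0.75)(1.00) − (-0.05)(0.00) = 0.7500
det(I−A) = Σ_j (I−A)_1j·C_1j = (0.75)(0.6200) + (-0.05)(0.0900) + (-0.30)(0.4500) = 0.3255
adj(I−A) = Cᵀ =
  [ 0.6200   0.1550   0.3100]
  [ 0.0900   0.3900   0.1500]
  [ 0.4500   0.3225   0.7500]
(I − A)⁻¹ = adj(I−A) / det(I−A) ≈
  [   1.9048     0.4762     0.9524]
  [   0.2765     1.1982     0.4608]
  [   1.3825     0.9908     2.3041]
x = (I − A)⁻¹ d = adj(I−A)·d / det(I−A), with det(I−A) = 0.3255:
  x_1 = (0.6200·250 + 0.1550·70 + 0.3100·140) / 0.3255 = 209.25 / 0.3255 ≈ 642.86
  x_2 = (0.0900·250 + 0.3900·70 + 0.1500·140) / 0.3255 = 70.80 / 0.3255 ≈ 217.51
  x_3 = (0.4500·250 + 0.3225·70 + 0.7500·140) / 0.3255 = 240.075 / 0.3255 ≈ 737.56

x_1 = 642.86, x_2 = 217.51, x_3 = 737.56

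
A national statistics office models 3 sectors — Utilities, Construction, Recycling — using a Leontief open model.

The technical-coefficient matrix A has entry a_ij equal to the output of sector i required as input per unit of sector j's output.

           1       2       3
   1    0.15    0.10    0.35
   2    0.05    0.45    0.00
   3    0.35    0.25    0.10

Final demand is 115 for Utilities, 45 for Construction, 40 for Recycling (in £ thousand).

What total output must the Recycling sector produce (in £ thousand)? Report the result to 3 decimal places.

I − A =
  [   0.85    -0.10    -0.35]
  [  -0.05     0.55     0.00]
  [  -0.35    -0.25     0.90]
Cofactors of I−A, C_ij = (−1)^(i+j)·(minor ij) (rows/columns in the sector order above):
  C_11 = (0.55)(0.90) − (0.00)(-0.25) = 0.4950
  C_12 = −[(-0.05)(0.90) − (0.00)(-0.35)] = 0.0450
  C_13 = (-0.05)(-0.25) − (0.55)(-0.35) = 0.2050
  C_21 = −[(-0.10)(0.90) − (-0.35)(-0.25)] = 0.1775
  C_22 = (0.85)(0.90) − (-0.35)(-0.35) = 0.6425
  C_23 = −[(0.85)(-0.25) − (-0.10)(-0.35)] = 0.2475
  C_31 = (-0.10)(0.00) − (-0.35)(0.55) = 0.1925
  C_32 = −[(0.85)(0.00) − (-0.35)(-0.05)] = 0.0175
  C_33 = (0.85)(0.55) − (-0.10)(-0.05) = 0.4625
det(I−A) = Σ_j (I−A)_1j·C_1j = (0.85)(0.4950) + (-0.10)(0.0450) + (-0.35)(0.2050) = 0.3445
adj(I−A) = Cᵀ =
  [ 0.4950   0.1775   0.1925]
  [ 0.0450   0.6425   0.0175]
  [ 0.2050   0.2475   0.4625]
(I − A)⁻¹ = adj(I−A) / det(I−A) ≈
  [   1.4369     0.5152     0.5588]
  [   0.1306     1.8650     0.0508]
  [   0.5951     0.7184     1.3425]
x = (I − A)⁻¹ d = adj(I−A)·d / det(I−A), with det(I−A) = 0.3445:
  x_1 = (0.4950·115 + 0.1775·45 + 0.1925·40) / 0.3445 = 72.6125 / 0.3445 ≈ 210.776
  x_2 = (0.0450·115 + 0.6425·45 + 0.0175·40) / 0.3445 = 34.7875 / 0.3445 ≈ 100.980
  x_3 = (0.2050·115 + 0.2475·45 + 0.4625·40) / 0.3445 = 53.2125 / 0.3445 ≈ 154.463

x_3 = 154.463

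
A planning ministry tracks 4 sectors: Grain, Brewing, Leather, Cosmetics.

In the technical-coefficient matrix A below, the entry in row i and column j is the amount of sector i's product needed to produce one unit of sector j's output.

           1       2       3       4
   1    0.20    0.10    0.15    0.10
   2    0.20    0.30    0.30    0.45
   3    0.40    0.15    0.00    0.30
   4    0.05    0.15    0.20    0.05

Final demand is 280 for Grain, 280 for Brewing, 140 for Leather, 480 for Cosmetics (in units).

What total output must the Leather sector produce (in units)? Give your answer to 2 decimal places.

I − A =
  [   0.80    -0.10    -0.15    -0.10]
  [  -0.20     0.70    -0.30    -0.45]
  [  -0.40    -0.15     1.00    -0.30]
  [  -0.05    -0.15    -0.20     0.95]
Compute the cofactors C_ij = (−1)^(i+j)·(3×3 minor ij) of I−A; the adjugate is their transpose:
adj(I−A) = Cᵀ =
  [ 0.485750   0.135125   0.145625   0.161125]
  [ 0.355000   0.639750   0.334375   0.446000]
  [ 0.290375   0.194750   0.450250   0.265000]
  [ 0.142750   0.149125   0.155250   0.445500]
det(I−A) = Σ_j (I−A)_1j·C_1j = (0.80)(0.485750) + (-0.10)(0.355000) + (-0.15)(0.290375) + (-0.10)(0.142750) = 0.29526875
(I − A)⁻¹ = adj(I−A) / det(I−A) ≈
  [   1.6451     0.4576     0.4932     0.5457]
  [   1.2023     2.1667     1.1324     1.5105]
  [   0.9834     0.6596     1.5249     0.8975]
  [   0.4835     0.5050     0.5258     1.5088]
x = (I − A)⁻¹ d = adj(I−A)·d / det(I−A), with det(I−A) = 0.29526875:
  x_1 = (0.485750·280 + 0.135125·280 + 0.145625·140 + 0.161125·480) / 0.29526875 = 271.5725 / 0.29526875 ≈ 919.75
  x_2 = (0.355000·280 + 0.639750·280 + 0.334375·140 + 0.446000·480) / 0.29526875 = 539.4225 / 0.29526875 ≈ 1826.89
  x_3 = (0.290375·280 + 0.194750·280 + 0.450250·140 + 0.265000·480) / 0.29526875 = 326.07 / 0.29526875 ≈ 1104.32
  x_4 = (0.142750·280 + 0.149125·280 + 0.155250·140 + 0.445500·480) / 0.29526875 = 317.30 / 0.29526875 ≈ 1074.61

x_3 = 1104.32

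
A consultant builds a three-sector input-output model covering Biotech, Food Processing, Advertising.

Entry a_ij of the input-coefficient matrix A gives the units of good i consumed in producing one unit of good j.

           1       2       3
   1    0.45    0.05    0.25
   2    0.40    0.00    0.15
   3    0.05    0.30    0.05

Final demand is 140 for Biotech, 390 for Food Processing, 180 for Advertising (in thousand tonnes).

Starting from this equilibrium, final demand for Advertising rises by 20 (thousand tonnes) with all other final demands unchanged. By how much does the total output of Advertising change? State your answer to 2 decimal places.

Δx_3 = 24.32

I − A =
  [   0.55    -0.05    -0.25]
  [  -0.40     1.00    -0.15]
  [  -0.05    -0.30     0.95]
Cofactors of I−A, C_ij = (−1)^(i+j)·(minor ij) (rows/columns in the sector order above):
  C_11 = (1.00)(0.95) − (-0.15)(-0.30) = 0.9050
  C_12 = −[(-0.40)(0.95) − (-0.15)(-0.05)] = 0.3875
  C_13 = (-0.40)(-0.30) − (1.00)(-0.05) = 0.1700
  C_21 = −[(-0.05)(0.95) − (-0.25)(-0.30)] = 0.1225
  C_22 = (0.55)(0.95) − (-0.25)(-0.05) = 0.5100
  C_23 = −[(0.55)(-0.30) − (-0.05)(-0.05)] = 0.1675
  C_31 = (-0.05)(-0.15) − (-0.25)(1.00) = 0.2575
  C_32 = −[(0.55)(-0.15) − (-0.25)(-0.40)] = 0.1825
  C_33 = (0.55)(1.00) − (-0.05)(-0.40) = 0.5300
det(I−A) = Σ_j (I−A)_1j·C_1j = (0.55)(0.9050) + (-0.05)(0.3875) + (-0.25)(0.1700) = 0.435875
adj(I−A) = Cᵀ =
  [ 0.9050   0.1225   0.2575]
  [ 0.3875   0.5100   0.1825]
  [ 0.1700   0.1675   0.5300]
(I − A)⁻¹ = adj(I−A) / det(I−A) ≈
  [   2.0763     0.2810     0.5908]
  [   0.8890     1.1701     0.4187]
  [   0.3900     0.3843     1.2159]
Δx = (I − A)⁻¹ Δd with Δd having +20 in the Advertising component and 0 elsewhere.
So Δx_3 = L_33 · (+20), where L_33 = adj(I−A)_33 / det(I−A) = 0.5300 / 0.435875.
Δx_3 = 0.5300 × (+20) / 0.435875 = 10.60 / 0.435875 ≈ 24.32.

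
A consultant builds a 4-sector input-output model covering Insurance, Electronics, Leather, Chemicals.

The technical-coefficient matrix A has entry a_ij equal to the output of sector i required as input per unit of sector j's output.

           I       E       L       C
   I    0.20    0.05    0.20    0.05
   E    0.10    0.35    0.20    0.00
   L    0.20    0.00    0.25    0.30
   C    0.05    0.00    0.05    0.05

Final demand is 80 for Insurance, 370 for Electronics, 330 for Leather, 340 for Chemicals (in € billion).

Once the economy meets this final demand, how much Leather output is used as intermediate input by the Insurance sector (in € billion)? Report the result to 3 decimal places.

z_LI = 70.625

I − A =
  [   0.80    -0.05    -0.20    -0.05]
  [  -0.10     0.65    -0.20     0.00]
  [  -0.20     0.00     0.75    -0.30]
  [  -0.05     0.00    -0.05     0.95]
Compute the cofactors C_ij = (−1)^(i+j)·(3×3 minor ij) of I−A; the adjugate is their transpose:
adj(I−A) = Cᵀ =
  [ 0.453375   0.034875   0.134625   0.066375]
  [ 0.110750   0.514625   0.170750   0.059750]
  [ 0.133250   0.010250   0.487625   0.161000]
  [ 0.030875   0.002375   0.032750   0.358250]
det(I−A) = Σ_j (I−A)_1j·C_1j = (0.80)(0.453375) + (-0.05)(0.110750) + (-0.20)(0.133250) + (-0.05)(0.030875) = 0.32896875
(I − A)⁻¹ = adj(I−A) / det(I−A) ≈
  [   1.3782     0.1060     0.4092     0.2018]
  [   0.3367     1.5644     0.5190     0.1816]
  [   0.4051     0.0312     1.4823     0.4894]
  [   0.0939     0.0072     0.0996     1.0890]
First solve x = (I − A)⁻¹ d = adj(I−A)·d / det(I−A); in particular x_I = (0.453375·80 + 0.034875·370 + 0.134625·330 + 0.066375·340) / 0.32896875 = 116.1675 / 0.32896875 ≈ 353.12625.
Intermediate flow from L to I: z_LI = a_LI · x_I = 0.20 × 116.1675 / 0.32896875 = 23.2335 / 0.32896875 ≈ 70.625.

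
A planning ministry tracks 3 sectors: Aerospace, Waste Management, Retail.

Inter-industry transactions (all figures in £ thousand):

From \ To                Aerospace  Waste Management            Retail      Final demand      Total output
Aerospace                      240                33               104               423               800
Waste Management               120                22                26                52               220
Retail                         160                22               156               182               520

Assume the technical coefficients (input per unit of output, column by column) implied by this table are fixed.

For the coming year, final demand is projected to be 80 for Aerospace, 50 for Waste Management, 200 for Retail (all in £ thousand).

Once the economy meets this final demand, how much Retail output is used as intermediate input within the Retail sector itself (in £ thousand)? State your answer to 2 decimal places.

z_RR = 111.82

Technical coefficients a_ij = z_ij / X_j:
  a_AA = 240/800 = 0.30, a_WA = 120/800 = 0.15, a_RA = 160/800 = 0.20
  a_AW = 33/220 = 0.15, a_WW = 22/220 = 0.10, a_RW = 22/220 = 0.10
  a_AR = 104/520 = 0.20, a_WR = 26/520 = 0.05, a_RR = 156/520 = 0.30
I − A =
  [   0.70    -0.15    -0.20]
  [  -0.15     0.90    -0.05]
  [  -0.20    -0.10     0.70]
Cofactors of I−A, C_ij = (−1)^(i+j)·(minor ij) (rows/columns in the sector order above):
  C_11 = (0.90)(0.70) − (-0.05)(-0.10) = 0.6250
  C_12 = −[(-0.15)(0.70) − (-0.05)(-0.20)] = 0.1150
  C_13 = (-0.15)(-0.10) − (0.90)(-0.20) = 0.1950
  C_21 = −[(-0.15)(0.70) − (-0.20)(-0.10)] = 0.1250
  C_22 = (0.70)(0.70) − (-0.20)(-0.20) = 0.4500
  C_23 = −[(0.70)(-0.10) − (-0.15)(-0.20)] = 0.1000
  C_31 = (-0.15)(-0.05) − (-0.20)(0.90) = 0.1875
  C_32 = −[(0.70)(-0.05) − (-0.20)(-0.15)] = 0.0650
  C_33 = (0.70)(0.90) − (-0.15)(-0.15) = 0.6075
det(I−A) = Σ_j (I−A)_1j·C_1j = (0.70)(0.6250) + (-0.15)(0.1150) + (-0.20)(0.1950) = 0.38125
adj(I−A) = Cᵀ =
  [ 0.6250   0.1250   0.1875]
  [ 0.1150   0.4500   0.0650]
  [ 0.1950   0.1000   0.6075]
(I − A)⁻¹ = adj(I−A) / det(I−A) ≈
  [   1.6393     0.3279     0.4918]
  [   0.3016     1.1803     0.1705]
  [   0.5115     0.2623     1.5934]
First solve x = (I − A)⁻¹ d = adj(I−A)·d / det(I−A); in particular x_R = (0.1950·80 + 0.1000·50 + 0.6075·200) / 0.38125 = 142.10 / 0.38125 ≈ 372.7213.
Intermediate flow from R to R: z_RR = a_RR · x_R = 0.30 × 142.10 / 0.38125 = 42.63 / 0.38125 ≈ 111.82.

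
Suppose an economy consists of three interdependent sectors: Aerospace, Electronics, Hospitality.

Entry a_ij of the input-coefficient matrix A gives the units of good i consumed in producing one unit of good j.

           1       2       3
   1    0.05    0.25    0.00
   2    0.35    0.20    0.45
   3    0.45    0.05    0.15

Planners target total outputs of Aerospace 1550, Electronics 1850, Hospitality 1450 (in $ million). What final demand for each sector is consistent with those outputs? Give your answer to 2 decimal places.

d_1 = 1010.00, d_2 = 285.00, d_3 = 442.50

I − A =
  [   0.95    -0.25     0.00]
  [  -0.35     0.80    -0.45]
  [  -0.45    -0.05     0.85]
d = (I − A) x:
  d_1 = (+0.95)·1550 + (-0.25)·1850 + (+0.00)·1450 = 1010.00
  d_2 = (-0.35)·1550 + (+0.80)·1850 + (-0.45)·1450 = 285.00
  d_3 = (-0.45)·1550 + (-0.05)·1850 + (+0.85)·1450 = 442.50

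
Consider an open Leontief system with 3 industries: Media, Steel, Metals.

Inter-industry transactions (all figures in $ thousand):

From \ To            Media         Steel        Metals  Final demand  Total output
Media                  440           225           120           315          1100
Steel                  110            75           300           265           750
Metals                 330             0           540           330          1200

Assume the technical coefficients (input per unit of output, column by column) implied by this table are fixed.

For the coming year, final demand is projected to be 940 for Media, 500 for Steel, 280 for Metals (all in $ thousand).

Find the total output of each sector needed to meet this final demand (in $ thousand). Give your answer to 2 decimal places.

Technical coefficients a_ij = z_ij / X_j:
  a_11 = 440/1100 = 0.40, a_21 = 110/1100 = 0.10, a_31 = 330/1100 = 0.30
  a_12 = 225/750 = 0.30, a_22 = 75/750 = 0.10, a_32 = 0/750 = 0.00
  a_13 = 120/1200 = 0.10, a_23 = 300/1200 = 0.25, a_33 = 540/1200 = 0.45
I − A =
  [   0.60    -0.30    -0.10]
  [  -0.10     0.90    -0.25]
  [  -0.30     0.00     0.55]
Cofactors of I−A, C_ij = (−1)^(i+j)·(minor ij) (rows/columns in the sector order above):
  C_11 = (0.90)(0.55) − (-0.25)(0.00) = 0.4950
  C_12 = −[(-0.10)(0.55) − (-0.25)(-0.30)] = 0.1300
  C_13 = (-0.10)(0.00) − (0.90)(-0.30) = 0.2700
  C_21 = −[(-0.30)(0.55) − (-0.10)(0.00)] = 0.1650
  C_22 = (0.60)(0.55) − (-0.10)(-0.30) = 0.3000
  C_23 = −[(0.60)(0.00) − (-0.30)(-0.30)] = 0.0900
  C_31 = (-0.30)(-0.25) − (-0.10)(0.90) = 0.1650
  C_32 = −[(0.60)(-0.25) − (-0.10)(-0.10)] = 0.1600
  C_33 = (0.60)(0.90) − (-0.30)(-0.10) = 0.5100
det(I−A) = Σ_j (I−A)_1j·C_1j = (0.60)(0.4950) + (-0.30)(0.1300) + (-0.10)(0.2700) = 0.2310
adj(I−A) = Cᵀ =
  [ 0.4950   0.1650   0.1650]
  [ 0.1300   0.3000   0.1600]
  [ 0.2700   0.0900   0.5100]
(I − A)⁻¹ = adj(I−A) / det(I−A) ≈
  [   2.1429     0.7143     0.7143]
  [   0.5628     1.2987     0.6926]
  [   1.1688     0.3896     2.2078]
x = (I − A)⁻¹ d = adj(I−A)·d / det(I−A), with det(I−A) = 0.2310:
  x_1 = (0.4950·940 + 0.1650·500 + 0.1650·280) / 0.2310 = 594.00 / 0.2310 ≈ 2571.43
  x_2 = (0.1300·940 + 0.3000·500 + 0.1600·280) / 0.2310 = 317.00 / 0.2310 ≈ 1372.29
  x_3 = (0.2700·940 + 0.0900·500 + 0.5100·280) / 0.2310 = 441.60 / 0.2310 ≈ 1911.69

x_1 = 2571.43, x_2 = 1372.29, x_3 = 1911.69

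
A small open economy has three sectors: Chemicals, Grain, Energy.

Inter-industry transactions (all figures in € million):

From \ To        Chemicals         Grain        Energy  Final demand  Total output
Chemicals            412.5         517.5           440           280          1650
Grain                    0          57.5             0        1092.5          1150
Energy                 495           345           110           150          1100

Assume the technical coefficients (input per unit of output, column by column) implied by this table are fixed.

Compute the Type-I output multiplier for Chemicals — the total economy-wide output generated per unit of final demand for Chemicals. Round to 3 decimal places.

m_1 = 2.162

Technical coefficients a_ij = z_ij / X_j:
  a_11 = 412.5/1650 = 0.25, a_21 = 0/1650 = 0.00, a_31 = 495/1650 = 0.30
  a_12 = 517.5/1150 = 0.45, a_22 = 57.5/1150 = 0.05, a_32 = 345/1150 = 0.30
  a_13 = 440/1100 = 0.40, a_23 = 0/1100 = 0.00, a_33 = 110/1100 = 0.10
I − A =
  [   0.75    -0.45    -0.40]
  [   0.00     0.95     0.00]
  [  -0.30    -0.30     0.90]
Cofactors of I−A, C_ij = (−1)^(i+j)·(minor ij) (rows/columns in the sector order above):
  C_11 = (0.95)(0.90) − (0.00)(-0.30) = 0.8550
  C_12 = −[(0.00)(0.90) − (0.00)(-0.30)] = 0.0000
  C_13 = (0.00)(-0.30) − (0.95)(-0.30) = 0.2850
  C_21 = −[(-0.45)(0.90) − (-0.40)(-0.30)] = 0.5250
  C_22 = (0.75)(0.90) − (-0.40)(-0.30) = 0.5550
  C_23 = −[(0.75)(-0.30) − (-0.45)(-0.30)] = 0.3600
  C_31 = (-0.45)(0.00) − (-0.40)(0.95) = 0.3800
  C_32 = −[(0.75)(0.00) − (-0.40)(0.00)] = 0.0000
  C_33 = (0.75)(0.95) − (-0.45)(0.00) = 0.7125
det(I−A) = Σ_j (I−A)_1j·C_1j = (0.75)(0.8550) + (-0.45)(0.0000) + (-0.40)(0.2850) = 0.52725
adj(I−A) = Cᵀ =
  [ 0.8550   0.5250   0.3800]
  [ 0.0000   0.5550   0.0000]
  [ 0.2850   0.3600   0.7125]
(I − A)⁻¹ = adj(I−A) / det(I−A) ≈
  [   1.6216     0.9957     0.7207]
  [   0.0000     1.0526     0.0000]
  [   0.5405     0.6828     1.3514]
The output multiplier for sector j is the column-j sum of the Leontief inverse (I − A)⁻¹ = adj(I−A) / det(I−A).
Column 1 of adj(I−A): (0.8550, 0.0000, 0.2850); det(I−A) = 0.52725.
m_1 = (0.8550 + 0.0000 + 0.2850) / 0.52725 = 1.14 / 0.52725 ≈ 2.162.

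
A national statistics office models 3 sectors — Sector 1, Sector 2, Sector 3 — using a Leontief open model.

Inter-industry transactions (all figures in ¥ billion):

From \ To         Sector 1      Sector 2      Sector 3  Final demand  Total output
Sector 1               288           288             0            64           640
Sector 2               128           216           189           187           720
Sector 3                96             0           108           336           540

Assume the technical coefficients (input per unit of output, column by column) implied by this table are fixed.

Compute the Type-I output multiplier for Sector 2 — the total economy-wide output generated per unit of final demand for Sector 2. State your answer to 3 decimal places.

m_2 = 3.677

Technical coefficients a_ij = z_ij / X_j:
  a_11 = 288/640 = 0.45, a_21 = 128/640 = 0.20, a_31 = 96/640 = 0.15
  a_12 = 288/720 = 0.40, a_22 = 216/720 = 0.30, a_32 = 0/720 = 0.00
  a_13 = 0/540 = 0.00, a_23 = 189/540 = 0.35, a_33 = 108/540 = 0.20
I − A =
  [   0.55    -0.40     0.00]
  [  -0.20     0.70    -0.35]
  [  -0.15     0.00     0.80]
Cofactors of I−A, C_ij = (−1)^(i+j)·(minor ij) (rows/columns in the sector order above):
  C_11 = (0.70)(0.80) − (-0.35)(0.00) = 0.5600
  C_12 = −[(-0.20)(0.80) − (-0.35)(-0.15)] = 0.2125
  C_13 = (-0.20)(0.00) − (0.70)(-0.15) = 0.1050
  C_21 = −[(-0.40)(0.80) − (0.00)(0.00)] = 0.3200
  C_22 = (0.55)(0.80) − (0.00)(-0.15) = 0.4400
  C_23 = −[(0.55)(0.00) − (-0.40)(-0.15)] = 0.0600
  C_31 = (-0.40)(-0.35) − (0.00)(0.70) = 0.1400
  C_32 = −[(0.55)(-0.35) − (0.00)(-0.20)] = 0.1925
  C_33 = (0.55)(0.70) − (-0.40)(-0.20) = 0.3050
det(I−A) = Σ_j (I−A)_1j·C_1j = (0.55)(0.5600) + (-0.40)(0.2125) + (0.00)(0.1050) = 0.2230
adj(I−A) = Cᵀ =
  [ 0.5600   0.3200   0.1400]
  [ 0.2125   0.4400   0.1925]
  [ 0.1050   0.0600   0.3050]
(I − A)⁻¹ = adj(I−A) / det(I−A) ≈
  [   2.5112     1.4350     0.6278]
  [   0.9529     1.9731     0.8632]
  [   0.4709     0.2691     1.3677]
The output multiplier for sector j is the column-j sum of the Leontief inverse (I − A)⁻¹ = adj(I−A) / det(I−A).
Column 2 of adj(I−A): (0.3200, 0.4400, 0.0600); det(I−A) = 0.2230.
m_2 = (0.3200 + 0.4400 + 0.0600) / 0.2230 = 0.82 / 0.2230 ≈ 3.677.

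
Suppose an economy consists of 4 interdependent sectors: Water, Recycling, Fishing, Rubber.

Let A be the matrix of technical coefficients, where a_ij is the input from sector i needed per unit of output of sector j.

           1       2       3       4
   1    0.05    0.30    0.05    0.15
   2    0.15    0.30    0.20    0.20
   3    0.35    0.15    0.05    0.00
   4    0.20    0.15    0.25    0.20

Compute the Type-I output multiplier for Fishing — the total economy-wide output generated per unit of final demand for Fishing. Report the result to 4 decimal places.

I − A =
  [   0.95    -0.30    -0.05    -0.15]
  [  -0.15     0.70    -0.20    -0.20]
  [  -0.35    -0.15     0.95     0.00]
  [  -0.20    -0.15    -0.25     0.80]
Compute the cofactors C_ij = (−1)^(i+j)·(3×3 minor ij) of I−A; the adjugate is their transpose:
adj(I−A) = Cᵀ =
  [ 0.472000   0.261000   0.120250   0.153750]
  [ 0.225500   0.666375   0.207125   0.208875]
  [ 0.209500   0.201375   0.431125   0.089625]
  [ 0.225750   0.253125   0.203625   0.526125]
det(I−A) = Σ_j (I−A)_1j·C_1j = (0.95)(0.472000) + (-0.30)(0.225500) + (-0.05)(0.209500) + (-0.15)(0.225750) = 0.3364125
(I − A)⁻¹ = adj(I−A) / det(I−A) ≈
  [   1.40304     0.77583     0.35745     0.45703]
  [   0.67031     1.98083     0.61569     0.62089]
  [   0.62275     0.59860     1.28154     0.26641]
  [   0.67105     0.75242     0.60528     1.56393]
The output multiplier for sector j is the column-j sum of the Leontief inverse (I − A)⁻¹ = adj(I−A) / det(I−A).
Column 3 of adj(I−A): (0.120250, 0.207125, 0.431125, 0.203625); det(I−A) = 0.3364125.
m_3 = (0.120250 + 0.207125 + 0.431125 + 0.203625) / 0.3364125 = 0.962125 / 0.3364125 ≈ 2.8600.

m_3 = 2.8600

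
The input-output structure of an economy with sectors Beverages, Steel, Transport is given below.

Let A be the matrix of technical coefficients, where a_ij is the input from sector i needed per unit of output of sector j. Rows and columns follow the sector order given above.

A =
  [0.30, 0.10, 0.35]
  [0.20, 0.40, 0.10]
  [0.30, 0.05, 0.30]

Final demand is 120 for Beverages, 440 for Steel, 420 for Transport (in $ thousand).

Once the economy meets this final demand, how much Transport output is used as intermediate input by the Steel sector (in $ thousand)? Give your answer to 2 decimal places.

z_32 = 60.05

I − A =
  [   0.70    -0.10    -0.35]
  [  -0.20     0.60    -0.10]
  [  -0.30    -0.05     0.70]
Cofactors of I−A, C_ij = (−1)^(i+j)·(minor ij) (rows/columns in the sector order above):
  C_11 = (0.60)(0.70) − (-0.10)(-0.05) = 0.4150
  C_12 = −[(-0.20)(0.70) − (-0.10)(-0.30)] = 0.1700
  C_13 = (-0.20)(-0.05) − (0.60)(-0.30) = 0.1900
  C_21 = −[(-0.10)(0.70) − (-0.35)(-0.05)] = 0.0875
  C_22 = (0.70)(0.70) − (-0.35)(-0.30) = 0.3850
  C_23 = −[(0.70)(-0.05) − (-0.10)(-0.30)] = 0.0650
  C_31 = (-0.10)(-0.10) − (-0.35)(0.60) = 0.2200
  C_32 = −[(0.70)(-0.10) − (-0.35)(-0.20)] = 0.1400
  C_33 = (0.70)(0.60) − (-0.10)(-0.20) = 0.4000
det(I−A) = Σ_j (I−A)_1j·C_1j = (0.70)(0.4150) + (-0.10)(0.1700) + (-0.35)(0.1900) = 0.2070
adj(I−A) = Cᵀ =
  [ 0.4150   0.0875   0.2200]
  [ 0.1700   0.3850   0.1400]
  [ 0.1900   0.0650   0.4000]
(I − A)⁻¹ = adj(I−A) / det(I−A) ≈
  [   2.0048     0.4227     1.0628]
  [   0.8213     1.8599     0.6763]
  [   0.9179     0.3140     1.9324]
First solve x = (I − A)⁻¹ d = adj(I−A)·d / det(I−A); in particular x_2 = (0.1700·120 + 0.3850·440 + 0.1400·420) / 0.2070 = 248.60 / 0.2070 ≈ 1200.9662.
Intermediate flow from 3 to 2: z_32 = a_32 · x_2 = 0.05 × 248.60 / 0.2070 = 12.43 / 0.2070 ≈ 60.05.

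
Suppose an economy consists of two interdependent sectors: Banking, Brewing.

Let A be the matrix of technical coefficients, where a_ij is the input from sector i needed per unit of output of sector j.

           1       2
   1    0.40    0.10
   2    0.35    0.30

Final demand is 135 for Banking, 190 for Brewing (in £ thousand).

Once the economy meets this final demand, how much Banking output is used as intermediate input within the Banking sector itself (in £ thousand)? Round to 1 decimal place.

I − A =
  [   0.60    -0.10]
  [  -0.35     0.70]
det(I−A) = (0.60)(0.70) − (-0.10)(-0.35) = 0.3850
adj(I−A) = [[0.70, 0.10], [0.35, 0.60]]
(I − A)⁻¹ = adj(I−A) / det(I−A) ≈
  [   1.8182     0.2597]
  [   0.9091     1.5584]
First solve x = (I − A)⁻¹ d = adj(I−A)·d / det(I−A); in particular x_1 = (0.70·135 + 0.10·190) / 0.3850 = 113.50 / 0.3850 ≈ 294.805.
Intermediate flow from 1 to 1: z_11 = a_11 · x_1 = 0.40 × 113.50 / 0.3850 = 45.40 / 0.3850 ≈ 117.9.

z_11 = 117.9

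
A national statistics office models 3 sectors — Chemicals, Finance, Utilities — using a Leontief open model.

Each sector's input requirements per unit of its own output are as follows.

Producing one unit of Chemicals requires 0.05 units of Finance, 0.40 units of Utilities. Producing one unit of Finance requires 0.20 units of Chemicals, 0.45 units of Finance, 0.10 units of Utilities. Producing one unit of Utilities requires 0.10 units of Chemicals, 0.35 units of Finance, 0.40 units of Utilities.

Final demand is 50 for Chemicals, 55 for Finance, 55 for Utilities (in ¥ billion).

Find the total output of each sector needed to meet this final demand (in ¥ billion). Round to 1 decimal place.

I − A =
  [   1.00    -0.20    -0.10]
  [  -0.05     0.55    -0.35]
  [  -0.40    -0.10     0.60]
Cofactors of I−A, C_ij = (−1)^(i+j)·(minor ij) (rows/columns in the sector order above):
  C_11 = (0.55)(0.60) − (-0.35)(-0.10) = 0.2950
  C_12 = −[(-0.05)(0.60) − (-0.35)(-0.40)] = 0.1700
  C_13 = (-0.05)(-0.10) − (0.55)(-0.40) = 0.2250
  C_21 = −[(-0.20)(0.60) − (-0.10)(-0.10)] = 0.1300
  C_22 = (1.00)(0.60) − (-0.10)(-0.40) = 0.5600
  C_23 = −[(1.00)(-0.10) − (-0.20)(-0.40)] = 0.1800
  C_31 = (-0.20)(-0.35) − (-0.10)(0.55) = 0.1250
  C_32 = −[(1.00)(-0.35) − (-0.10)(-0.05)] = 0.3550
  C_33 = (1.00)(0.55) − (-0.20)(-0.05) = 0.5400
det(I−A) = Σ_j (I−A)_1j·C_1j = (1.00)(0.2950) + (-0.20)(0.1700) + (-0.10)(0.2250) = 0.2385
adj(I−A) = Cᵀ =
  [ 0.2950   0.1300   0.1250]
  [ 0.1700   0.5600   0.3550]
  [ 0.2250   0.1800   0.5400]
(I − A)⁻¹ = adj(I−A) / det(I−A) ≈
  [   1.2369     0.5451     0.5241]
  [   0.7128     2.3480     1.4885]
  [   0.9434     0.7547     2.2642]
x = (I − A)⁻¹ d = adj(I−A)·d / det(I−A), with det(I−A) = 0.2385:
  x_C = (0.2950·50 + 0.1300·55 + 0.1250·55) / 0.2385 = 28.775 / 0.2385 ≈ 120.6
  x_F = (0.1700·50 + 0.5600·55 + 0.3550·55) / 0.2385 = 58.825 / 0.2385 ≈ 246.6
  x_U = (0.2250·50 + 0.1800·55 + 0.5400·55) / 0.2385 = 50.85 / 0.2385 ≈ 213.2

x_C = 120.6, x_F = 246.6, x_U = 213.2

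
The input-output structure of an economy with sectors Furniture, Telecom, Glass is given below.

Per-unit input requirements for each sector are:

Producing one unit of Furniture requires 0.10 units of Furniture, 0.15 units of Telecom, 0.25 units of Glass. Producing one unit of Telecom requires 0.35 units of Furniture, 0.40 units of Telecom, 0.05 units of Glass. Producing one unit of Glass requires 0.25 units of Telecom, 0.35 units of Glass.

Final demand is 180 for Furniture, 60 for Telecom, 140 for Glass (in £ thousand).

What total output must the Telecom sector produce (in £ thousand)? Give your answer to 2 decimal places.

x_T = 336.21

I − A =
  [   0.90    -0.35     0.00]
  [  -0.15     0.60    -0.25]
  [  -0.25    -0.05     0.65]
Cofactors of I−A, C_ij = (−1)^(i+j)·(minor ij) (rows/columns in the sector order above):
  C_11 = (0.60)(0.65) − (-0.25)(-0.05) = 0.3775
  C_12 = −[(-0.15)(0.65) − (-0.25)(-0.25)] = 0.1600
  C_13 = (-0.15)(-0.05) − (0.60)(-0.25) = 0.1575
  C_21 = −[(-0.35)(0.65) − (0.00)(-0.05)] = 0.2275
  C_22 = (0.90)(0.65) − (0.00)(-0.25) = 0.5850
  C_23 = −[(0.90)(-0.05) − (-0.35)(-0.25)] = 0.1325
  C_31 = (-0.35)(-0.25) − (0.00)(0.60) = 0.0875
  C_32 = −[(0.90)(-0.25) − (0.00)(-0.15)] = 0.2250
  C_33 = (0.90)(0.60) − (-0.35)(-0.15) = 0.4875
det(I−A) = Σ_j (I−A)_1j·C_1j = (0.90)(0.3775) + (-0.35)(0.1600) + (0.00)(0.1575) = 0.28375
adj(I−A) = Cᵀ =
  [ 0.3775   0.2275   0.0875]
  [ 0.1600   0.5850   0.2250]
  [ 0.1575   0.1325   0.4875]
(I − A)⁻¹ = adj(I−A) / det(I−A) ≈
  [   1.3304     0.8018     0.3084]
  [   0.5639     2.0617     0.7930]
  [   0.5551     0.4670     1.7181]
x = (I − A)⁻¹ d = adj(I−A)·d / det(I−A), with det(I−A) = 0.28375:
  x_F = (0.3775·180 + 0.2275·60 + 0.0875·140) / 0.28375 = 93.85 / 0.28375 ≈ 330.75
  x_T = (0.1600·180 + 0.5850·60 + 0.2250·140) / 0.28375 = 95.40 / 0.28375 ≈ 336.21
  x_G = (0.1575·180 + 0.1325·60 + 0.4875·140) / 0.28375 = 104.55 / 0.28375 ≈ 368.46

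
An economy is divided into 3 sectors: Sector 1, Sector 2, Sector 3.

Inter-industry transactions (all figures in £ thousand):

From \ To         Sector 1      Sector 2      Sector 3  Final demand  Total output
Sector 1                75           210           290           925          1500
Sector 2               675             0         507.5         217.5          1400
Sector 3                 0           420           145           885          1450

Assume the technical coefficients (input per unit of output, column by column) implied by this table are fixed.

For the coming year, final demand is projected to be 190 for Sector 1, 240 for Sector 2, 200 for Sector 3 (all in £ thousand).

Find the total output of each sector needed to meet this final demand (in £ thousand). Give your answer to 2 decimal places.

Technical coefficients a_ij = z_ij / X_j:
  a_11 = 75/1500 = 0.05, a_21 = 675/1500 = 0.45, a_31 = 0/1500 = 0.00
  a_12 = 210/1400 = 0.15, a_22 = 0/1400 = 0.00, a_32 = 420/1400 = 0.30
  a_13 = 290/1450 = 0.20, a_23 = 507.5/1450 = 0.35, a_33 = 145/1450 = 0.10
I − A =
  [   0.95    -0.15    -0.20]
  [  -0.45     1.00    -0.35]
  [   0.00    -0.30     0.90]
Cofactors of I−A, C_ij = (−1)^(i+j)·(minor ij) (rows/columns in the sector order above):
  C_11 = (1.00)(0.90) − (-0.35)(-0.30) = 0.7950
  C_12 = −[(-0.45)(0.90) − (-0.35)(0.00)] = 0.4050
  C_13 = (-0.45)(-0.30) − (1.00)(0.00) = 0.1350
  C_21 = −[(-0.15)(0.90) − (-0.20)(-0.30)] = 0.1950
  C_22 = (0.95)(0.90) − (-0.20)(0.00) = 0.8550
  C_23 = −[(0.95)(-0.30) − (-0.15)(0.00)] = 0.2850
  C_31 = (-0.15)(-0.35) − (-0.20)(1.00) = 0.2525
  C_32 = −[(0.95)(-0.35) − (-0.20)(-0.45)] = 0.4225
  C_33 = (0.95)(1.00) − (-0.15)(-0.45) = 0.8825
det(I−A) = Σ_j (I−A)_1j·C_1j = (0.95)(0.7950) + (-0.15)(0.4050) + (-0.20)(0.1350) = 0.6675
adj(I−A) = Cᵀ =
  [ 0.7950   0.1950   0.2525]
  [ 0.4050   0.8550   0.4225]
  [ 0.1350   0.2850   0.8825]
(I − A)⁻¹ = adj(I−A) / det(I−A) ≈
  [   1.1910     0.2921     0.3783]
  [   0.6067     1.2809     0.6330]
  [   0.2022     0.4270     1.3221]
x = (I − A)⁻¹ d = adj(I−A)·d / det(I−A), with det(I−A) = 0.6675:
  x_1 = (0.7950·190 + 0.1950·240 + 0.2525·200) / 0.6675 = 248.35 / 0.6675 ≈ 372.06
  x_2 = (0.4050·190 + 0.8550·240 + 0.4225·200) / 0.6675 = 366.65 / 0.6675 ≈ 549.29
  x_3 = (0.1350·190 + 0.2850·240 + 0.8825·200) / 0.6675 = 270.55 / 0.6675 ≈ 405.32

x_1 = 372.06, x_2 = 549.29, x_3 = 405.32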